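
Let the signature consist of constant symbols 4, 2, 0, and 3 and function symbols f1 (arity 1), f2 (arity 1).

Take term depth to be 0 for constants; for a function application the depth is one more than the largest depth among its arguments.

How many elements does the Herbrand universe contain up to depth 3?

60

Let N_k count ground terms of depth at most k. Each non-constant term of depth ≤ k is some function symbol applied to depth-≤(k−1) arguments, giving N_k = 4 + N_{k-1} + N_{k-1}.
N_0 = 4
N_1 = 4 + 4 + 4 = 12
N_2 = 4 + 12 + 12 = 28
N_3 = 4 + 28 + 28 = 60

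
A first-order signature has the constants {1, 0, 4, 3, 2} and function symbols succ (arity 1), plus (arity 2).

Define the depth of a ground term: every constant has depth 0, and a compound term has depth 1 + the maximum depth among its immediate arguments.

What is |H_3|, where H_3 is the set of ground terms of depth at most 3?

1601495

Let N_k count ground terms of depth at most k. Each non-constant term of depth ≤ k is some function symbol applied to depth-≤(k−1) arguments, giving N_k = 5 + N_{k-1} + N_{k-1}^2.
N_0 = 5
N_1 = 5 + 5 + 5^2 = 35
N_2 = 5 + 35 + 35^2 = 1265
N_3 = 5 + 1265 + 1265^2 = 1601495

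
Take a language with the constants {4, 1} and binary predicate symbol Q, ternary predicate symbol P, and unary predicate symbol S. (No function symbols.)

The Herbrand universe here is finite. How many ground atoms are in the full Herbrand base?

With no function symbols, the Herbrand universe is just the 2 constants.
Ground atoms per predicate: Q: 2^2 = 4, P: 2^3 = 8, S: 2.
Herbrand base size = 4 + 8 + 2 = 14.

14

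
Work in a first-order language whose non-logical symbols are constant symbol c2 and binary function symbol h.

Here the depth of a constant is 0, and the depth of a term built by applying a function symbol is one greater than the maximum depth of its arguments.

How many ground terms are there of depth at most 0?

Let N_k = |{terms of depth ≤ k}|. Then N_0 = 1 and N_k = 1 + N_{k-1}^2 for k ≥ 1 (one summand per function symbol, arity giving the exponent).
N_0 = 1
Explicitly: c2.

1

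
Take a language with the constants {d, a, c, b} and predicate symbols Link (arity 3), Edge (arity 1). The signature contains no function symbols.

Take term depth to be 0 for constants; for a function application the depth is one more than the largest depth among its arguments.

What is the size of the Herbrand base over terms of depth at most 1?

68

First count ground terms of depth ≤ 1.
With no function symbols every ground term is a constant, so there are exactly 4 ground terms at every depth bound.
N_0 = 4
N_1 = 4
Explicitly: d, a, c, b.
So |H| = 4.
Ground atoms are formed by filling each argument slot of a predicate with a term from H, so an r-ary predicate gives |H|^r atoms:
  Link: 4^3 = 64;  Edge: 4
Total ground atoms: 64 + 4 = 68.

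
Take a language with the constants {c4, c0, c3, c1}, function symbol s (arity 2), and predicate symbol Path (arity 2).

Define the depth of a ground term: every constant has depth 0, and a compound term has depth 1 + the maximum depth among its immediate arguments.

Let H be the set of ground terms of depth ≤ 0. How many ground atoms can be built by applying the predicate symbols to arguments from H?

First count ground terms of depth ≤ 0.
Count level by level. With function symbols s/2, the terms of depth ≤ k are the 4 constants together with each function applied to depth-≤(k−1) tuples, so N_k = 4 + N_{k-1}^2.
N_0 = 4
So |H| = 4.
Each predicate of arity r yields |H|^r ground atoms (one per choice of an r-tuple from H):
  Path: 4^2 = 16
Total ground atoms: 16.

16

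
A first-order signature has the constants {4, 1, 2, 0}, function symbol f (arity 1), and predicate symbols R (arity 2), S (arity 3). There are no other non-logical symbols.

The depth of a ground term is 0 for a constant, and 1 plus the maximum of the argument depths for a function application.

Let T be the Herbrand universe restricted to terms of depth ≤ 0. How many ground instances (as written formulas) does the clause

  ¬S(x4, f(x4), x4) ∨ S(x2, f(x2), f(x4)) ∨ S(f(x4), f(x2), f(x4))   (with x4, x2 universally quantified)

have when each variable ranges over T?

16

Ground terms of depth ≤ 0:
  If N_k denotes the number of depth-≤k ground terms, the 4 constants give N_0 = 4, and each function symbol of arity r contributes N_{k-1}^r new terms at level k: N_k = 4 + N_{k-1}.
  N_0 = 4
  Explicitly: 4, 1, 2, 0.
So there are 4 ground terms available for substitution.
Each of x4, x2 ranges independently over the available ground terms, and distinct assignments produce distinct instances.
Number of ground instances = 4^2 = 16.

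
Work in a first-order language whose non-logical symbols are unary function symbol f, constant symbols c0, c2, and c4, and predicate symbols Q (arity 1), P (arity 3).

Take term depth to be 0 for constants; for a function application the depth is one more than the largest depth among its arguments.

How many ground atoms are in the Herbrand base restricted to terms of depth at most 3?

1740

First count ground terms of depth ≤ 3.
If N_k denotes the number of depth-≤k ground terms, the 3 constants give N_0 = 3, and each function symbol of arity r contributes N_{k-1}^r new terms at level k: N_k = 3 + N_{k-1}.
N_0 = 3
N_1 = 3 + 3 = 6
N_2 = 3 + 6 = 9
N_3 = 3 + 9 = 12
So |H| = 12.
For each predicate symbol, the number of ground atoms is |H| raised to its arity; summing:
  Q: 12;  P: 12^3 = 1728
Total ground atoms: 12 + 1728 = 1740.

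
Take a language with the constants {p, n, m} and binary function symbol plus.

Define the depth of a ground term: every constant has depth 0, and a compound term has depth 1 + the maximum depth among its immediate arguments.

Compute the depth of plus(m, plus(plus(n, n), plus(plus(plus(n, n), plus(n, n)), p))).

depth(plus(n, n)) = 1 + max(0, 0) = 1
depth(plus(plus(n, n), plus(n, n))) = 1 + max(1, 1) = 2
depth(plus(plus(plus(n, n), plus(n, n)), p)) = 1 + max(2, 0) = 3
depth(plus(plus(n, n), plus(plus(plus(n, n), plus(n, n)), p))) = 1 + max(1, 3) = 4
depth(plus(m, plus(plus(n, n), plus(plus(plus(n, n), plus(n, n)), p)))) = 1 + max(0, 4) = 5

5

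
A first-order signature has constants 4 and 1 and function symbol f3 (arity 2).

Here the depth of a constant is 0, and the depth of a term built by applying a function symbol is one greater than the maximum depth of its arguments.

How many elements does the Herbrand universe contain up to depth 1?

6

Let N_k count ground terms of depth at most k. Each non-constant term of depth ≤ k is some function symbol applied to depth-≤(k−1) arguments, giving N_k = 2 + N_{k-1}^2.
N_0 = 2
N_1 = 2 + 2^2 = 6
Explicitly: 4, 1, f3(4, 4), f3(4, 1), f3(1, 4), f3(1, 1).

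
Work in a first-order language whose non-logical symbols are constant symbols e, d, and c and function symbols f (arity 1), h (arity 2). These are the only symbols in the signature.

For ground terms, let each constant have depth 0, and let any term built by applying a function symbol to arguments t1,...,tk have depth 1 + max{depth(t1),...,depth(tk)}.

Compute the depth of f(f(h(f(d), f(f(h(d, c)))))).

depth(f(d)) = 1 + depth(d) = 1 + 0 = 1
depth(h(d, c)) = 1 + max(0, 0) = 1
depth(f(h(d, c))) = 1 + depth(h(d, c)) = 1 + 1 = 2
depth(f(f(h(d, c)))) = 1 + depth(f(h(d, c))) = 1 + 2 = 3
depth(h(f(d), f(f(h(d, c))))) = 1 + max(1, 3) = 4
depth(f(h(f(d), f(f(h(d, c)))))) = 1 + depth(h(f(d), f(f(h(d, c))))) = 1 + 4 = 5
depth(f(f(h(f(d), f(f(h(d, c))))))) = 1 + depth(f(h(f(d), f(f(h(d, c)))))) = 1 + 5 = 6

6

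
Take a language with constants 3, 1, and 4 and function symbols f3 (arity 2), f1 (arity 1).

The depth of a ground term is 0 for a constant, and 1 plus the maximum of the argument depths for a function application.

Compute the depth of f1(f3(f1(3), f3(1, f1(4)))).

depth(f1(3)) = 1 + depth(3) = 1 + 0 = 1
depth(f1(4)) = 1 + depth(4) = 1 + 0 = 1
depth(f3(1, f1(4))) = 1 + max(0, 1) = 2
depth(f3(f1(3), f3(1, f1(4)))) = 1 + max(1, 2) = 3
depth(f1(f3(f1(3), f3(1, f1(4))))) = 1 + depth(f3(f1(3), f3(1, f1(4)))) = 1 + 3 = 4

4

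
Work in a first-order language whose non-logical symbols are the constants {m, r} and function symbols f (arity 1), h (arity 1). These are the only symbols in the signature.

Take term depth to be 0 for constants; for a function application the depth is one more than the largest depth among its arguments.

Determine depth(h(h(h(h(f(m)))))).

5

depth(f(m)) = 1 + depth(m) = 1 + 0 = 1
depth(h(f(m))) = 1 + depth(f(m)) = 1 + 1 = 2
depth(h(h(f(m)))) = 1 + depth(h(f(m))) = 1 + 2 = 3
depth(h(h(h(f(m))))) = 1 + depth(h(h(f(m)))) = 1 + 3 = 4
depth(h(h(h(h(f(m)))))) = 1 + depth(h(h(h(f(m))))) = 1 + 4 = 5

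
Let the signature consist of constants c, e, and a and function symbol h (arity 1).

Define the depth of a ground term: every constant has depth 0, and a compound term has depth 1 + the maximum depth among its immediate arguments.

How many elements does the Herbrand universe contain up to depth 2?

9

Let N_k count ground terms of depth at most k. Each non-constant term of depth ≤ k is some function symbol applied to depth-≤(k−1) arguments, giving N_k = 3 + N_{k-1}.
N_0 = 3
N_1 = 3 + 3 = 6
N_2 = 3 + 6 = 9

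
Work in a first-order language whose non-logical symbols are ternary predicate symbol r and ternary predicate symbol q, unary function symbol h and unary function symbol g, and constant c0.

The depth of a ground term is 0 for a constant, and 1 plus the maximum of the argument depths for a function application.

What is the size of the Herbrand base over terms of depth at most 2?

First count ground terms of depth ≤ 2.
Count level by level. With function symbols h/1, g/1, the terms of depth ≤ k are the 1 constant together with each function applied to depth-≤(k−1) tuples, so N_k = 1 + N_{k-1} + N_{k-1}.
N_0 = 1
N_1 = 1 + 1 + 1 = 3
N_2 = 1 + 3 + 3 = 7
Explicitly: c0, h(c0), h(h(c0)), h(g(c0)), g(c0), g(h(c0)), g(g(c0)).
So |H| = 7.
A ground atom is a predicate applied to a tuple of terms from H, so the count is the sum over predicates of |H|^arity:
  r: 7^3 = 343;  q: 7^3 = 343
Total ground atoms: 343 + 343 = 686.

686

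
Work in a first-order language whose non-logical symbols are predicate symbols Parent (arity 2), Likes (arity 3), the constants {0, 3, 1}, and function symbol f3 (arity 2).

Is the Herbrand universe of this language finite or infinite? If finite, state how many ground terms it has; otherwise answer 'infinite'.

infinite

The signature has at least one function symbol (f3, arity 2) and at least one constant (0).
Iterating f3 gives infinitely many distinct ground terms: 0, f3(0, 0), f3(f3(0, 0), f3(0, 0)), ...
So the Herbrand universe is infinite.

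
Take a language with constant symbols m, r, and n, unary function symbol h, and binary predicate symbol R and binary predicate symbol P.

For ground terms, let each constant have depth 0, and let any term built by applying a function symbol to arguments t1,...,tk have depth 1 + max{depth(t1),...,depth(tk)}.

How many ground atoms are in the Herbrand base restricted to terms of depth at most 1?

First count ground terms of depth ≤ 1.
Write N_k for the number of ground terms of depth ≤ k. A term of depth ≤ k is either a constant or a function symbol applied to arguments of depth ≤ k−1, so N_k = 3 + N_{k-1}.
N_0 = 3
N_1 = 3 + 3 = 6
Explicitly: m, r, n, h(m), h(r), h(n).
So |H| = 6.
For each predicate symbol, the number of ground atoms is |H| raised to its arity; summing:
  R: 6^2 = 36;  P: 6^2 = 36
Total ground atoms: 36 + 36 = 72.

72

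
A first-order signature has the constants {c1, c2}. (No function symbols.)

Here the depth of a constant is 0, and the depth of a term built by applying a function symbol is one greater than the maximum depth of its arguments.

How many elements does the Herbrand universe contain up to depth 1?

2

With no function symbols every ground term is a constant, so there are exactly 2 ground terms at every depth bound.
N_0 = 2
N_1 = 2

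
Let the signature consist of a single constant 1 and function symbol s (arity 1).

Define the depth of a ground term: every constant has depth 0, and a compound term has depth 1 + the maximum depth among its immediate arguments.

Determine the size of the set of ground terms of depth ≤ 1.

Let N_k = |{terms of depth ≤ k}|. Then N_0 = 1 and N_k = 1 + N_{k-1} for k ≥ 1 (one summand per function symbol, arity giving the exponent).
N_0 = 1
N_1 = 1 + 1 = 2
Explicitly: 1, s(1).

2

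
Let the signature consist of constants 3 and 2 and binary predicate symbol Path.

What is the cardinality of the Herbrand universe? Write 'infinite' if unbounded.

2

There are no function symbols, so every ground term is one of the 2 constants.
The Herbrand universe is {3, 2}, which is finite with 2 elements.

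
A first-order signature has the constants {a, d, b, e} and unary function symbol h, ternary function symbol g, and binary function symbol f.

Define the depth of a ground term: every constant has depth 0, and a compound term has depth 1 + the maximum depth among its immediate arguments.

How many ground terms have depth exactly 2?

Write N_k for the number of ground terms of depth ≤ k. A term of depth ≤ k is either a constant or a function symbol applied to arguments of depth ≤ k−1, so N_k = 4 + N_{k-1} + N_{k-1}^3 + N_{k-1}^2.
N_0 = 4
N_1 = 4 + 4 + 4^3 + 4^2 = 88
N_2 = 4 + 88 + 88^3 + 88^2 = 689308
Terms of depth exactly 2: N_2 − N_1 = 689308 − 88 = 689220.

689220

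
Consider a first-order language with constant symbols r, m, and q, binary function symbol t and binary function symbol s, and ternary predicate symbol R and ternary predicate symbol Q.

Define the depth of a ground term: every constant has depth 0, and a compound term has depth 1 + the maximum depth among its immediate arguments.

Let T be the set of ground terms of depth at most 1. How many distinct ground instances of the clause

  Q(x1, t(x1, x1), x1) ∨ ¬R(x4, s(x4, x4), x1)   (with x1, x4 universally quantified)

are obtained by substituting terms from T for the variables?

Ground terms of depth ≤ 1:
  Write N_k for the number of ground terms of depth ≤ k. A term of depth ≤ k is either a constant or a function symbol applied to arguments of depth ≤ k−1, so N_k = 3 + N_{k-1}^2 + N_{k-1}^2.
  N_0 = 3
  N_1 = 3 + 3^2 + 3^2 = 21
So there are 21 ground terms available for substitution.
The body mentions every one of the 2 quantified variables; since ground terms form a free algebra, no two substitutions collapse to the same formula.
Number of ground instances = 21^2 = 441.

441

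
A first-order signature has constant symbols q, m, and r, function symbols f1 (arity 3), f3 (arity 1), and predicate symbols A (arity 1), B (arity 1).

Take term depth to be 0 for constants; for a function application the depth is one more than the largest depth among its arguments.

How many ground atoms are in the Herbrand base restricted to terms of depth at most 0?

6

First count ground terms of depth ≤ 0.
Let N_k = |{terms of depth ≤ k}|. Then N_0 = 3 and N_k = 3 + N_{k-1}^3 + N_{k-1} for k ≥ 1 (one summand per function symbol, arity giving the exponent).
N_0 = 3
Explicitly: q, m, r.
So |H| = 3.
Ground atoms are formed by filling each argument slot of a predicate with a term from H, so an r-ary predicate gives |H|^r atoms:
  A: 3;  B: 3
Total ground atoms: 3 + 3 = 6.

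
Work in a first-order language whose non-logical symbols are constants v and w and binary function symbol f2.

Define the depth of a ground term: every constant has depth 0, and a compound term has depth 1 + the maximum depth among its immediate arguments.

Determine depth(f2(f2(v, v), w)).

depth(f2(v, v)) = 1 + max(0, 0) = 1
depth(f2(f2(v, v), w)) = 1 + max(1, 0) = 2

2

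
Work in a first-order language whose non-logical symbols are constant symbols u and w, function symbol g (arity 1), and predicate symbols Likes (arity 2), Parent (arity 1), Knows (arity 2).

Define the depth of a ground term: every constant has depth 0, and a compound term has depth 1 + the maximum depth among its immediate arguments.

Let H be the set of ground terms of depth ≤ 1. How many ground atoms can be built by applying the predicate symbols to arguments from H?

First count ground terms of depth ≤ 1.
Count level by level. With function symbols g/1, the terms of depth ≤ k are the 2 constants together with each function applied to depth-≤(k−1) tuples, so N_k = 2 + N_{k-1}.
N_0 = 2
N_1 = 2 + 2 = 4
Explicitly: u, w, g(u), g(w).
So |H| = 4.
For each predicate symbol, the number of ground atoms is |H| raised to its arity; summing:
  Likes: 4^2 = 16;  Parent: 4;  Knows: 4^2 = 16
Total ground atoms: 16 + 4 + 16 = 36.

36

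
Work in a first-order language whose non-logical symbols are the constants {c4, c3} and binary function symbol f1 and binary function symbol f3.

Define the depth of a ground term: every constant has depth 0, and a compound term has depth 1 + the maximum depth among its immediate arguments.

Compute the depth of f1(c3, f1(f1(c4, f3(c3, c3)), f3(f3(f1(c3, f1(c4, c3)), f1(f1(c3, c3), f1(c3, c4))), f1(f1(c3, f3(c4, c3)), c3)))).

6

depth(f3(c3, c3)) = 1 + max(0, 0) = 1
depth(f1(c4, f3(c3, c3))) = 1 + max(0, 1) = 2
depth(f1(c4, c3)) = 1 + max(0, 0) = 1
depth(f1(c3, f1(c4, c3))) = 1 + max(0, 1) = 2
depth(f1(c3, c3)) = 1 + max(0, 0) = 1
depth(f1(c3, c4)) = 1 + max(0, 0) = 1
depth(f1(f1(c3, c3), f1(c3, c4))) = 1 + max(1, 1) = 2
depth(f3(f1(c3, f1(c4, c3)), f1(f1(c3, c3), f1(c3, c4)))) = 1 + max(2, 2) = 3
depth(f3(c4, c3)) = 1 + max(0, 0) = 1
depth(f1(c3, f3(c4, c3))) = 1 + max(0, 1) = 2
depth(f1(f1(c3, f3(c4, c3)), c3)) = 1 + max(2, 0) = 3
depth(f3(f3(f1(c3, f1(c4, c3)), f1(f1(c3, c3), f1(c3, c4))), f1(f1(c3, f3(c4, c3)), c3))) = 1 + max(3, 3) = 4
depth(f1(f1(c4, f3(c3, c3)), f3(f3(f1(c3, f1(c4, c3)), f1(f1(c3, c3), f1(c3, c4))), f1(f1(c3, f3(c4, c3)), c3)))) = 1 + max(2, 4) = 5
depth(f1(c3, f1(f1(c4, f3(c3, c3)), f3(f3(f1(c3, f1(c4, c3)), f1(f1(c3, c3), f1(c3, c4))), f1(f1(c3, f3(c4, c3)), c3))))) = 1 + max(0, 5) = 6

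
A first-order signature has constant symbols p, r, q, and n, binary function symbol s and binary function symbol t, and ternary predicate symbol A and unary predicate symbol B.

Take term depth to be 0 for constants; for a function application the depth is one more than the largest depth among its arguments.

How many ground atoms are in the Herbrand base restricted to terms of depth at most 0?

First count ground terms of depth ≤ 0.
Let N_k = |{terms of depth ≤ k}|. Then N_0 = 4 and N_k = 4 + N_{k-1}^2 + N_{k-1}^2 for k ≥ 1 (one summand per function symbol, arity giving the exponent).
N_0 = 4
Explicitly: p, r, q, n.
So |H| = 4.
For each predicate symbol, the number of ground atoms is |H| raised to its arity; summing:
  A: 4^3 = 64;  B: 4
Total ground atoms: 64 + 4 = 68.

68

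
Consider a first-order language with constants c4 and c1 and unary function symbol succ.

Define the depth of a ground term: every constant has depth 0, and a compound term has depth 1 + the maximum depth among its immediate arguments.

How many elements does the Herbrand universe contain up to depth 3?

If N_k denotes the number of depth-≤k ground terms, the 2 constants give N_0 = 2, and each function symbol of arity r contributes N_{k-1}^r new terms at level k: N_k = 2 + N_{k-1}.
N_0 = 2
N_1 = 2 + 2 = 4
N_2 = 2 + 4 = 6
N_3 = 2 + 6 = 8

8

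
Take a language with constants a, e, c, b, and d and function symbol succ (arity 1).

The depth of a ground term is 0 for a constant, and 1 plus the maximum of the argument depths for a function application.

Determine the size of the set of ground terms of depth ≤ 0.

Let N_k = |{terms of depth ≤ k}|. Then N_0 = 5 and N_k = 5 + N_{k-1} for k ≥ 1 (one summand per function symbol, arity giving the exponent).
N_0 = 5
Explicitly: a, e, c, b, d.

5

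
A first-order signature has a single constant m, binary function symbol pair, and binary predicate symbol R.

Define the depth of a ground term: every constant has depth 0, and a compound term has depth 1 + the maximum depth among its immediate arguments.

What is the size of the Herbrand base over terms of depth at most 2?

25

First count ground terms of depth ≤ 2.
If N_k denotes the number of depth-≤k ground terms, the 1 constant gives N_0 = 1, and each function symbol of arity r contributes N_{k-1}^r new terms at level k: N_k = 1 + N_{k-1}^2.
N_0 = 1
N_1 = 1 + 1^2 = 2
N_2 = 1 + 2^2 = 5
Explicitly: m, pair(m, m), pair(m, pair(m, m)), pair(pair(m, m), m), pair(pair(m, m), pair(m, m)).
So |H| = 5.
A ground atom is a predicate applied to a tuple of terms from H, so the count is the sum over predicates of |H|^arity:
  R: 5^2 = 25
Total ground atoms: 25.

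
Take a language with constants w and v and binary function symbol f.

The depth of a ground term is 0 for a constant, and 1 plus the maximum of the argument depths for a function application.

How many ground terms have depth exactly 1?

4

Write N_k for the number of ground terms of depth ≤ k. A term of depth ≤ k is either a constant or a function symbol applied to arguments of depth ≤ k−1, so N_k = 2 + N_{k-1}^2.
N_0 = 2
N_1 = 2 + 2^2 = 6
Terms of depth exactly 1: N_1 − N_0 = 6 − 2 = 4.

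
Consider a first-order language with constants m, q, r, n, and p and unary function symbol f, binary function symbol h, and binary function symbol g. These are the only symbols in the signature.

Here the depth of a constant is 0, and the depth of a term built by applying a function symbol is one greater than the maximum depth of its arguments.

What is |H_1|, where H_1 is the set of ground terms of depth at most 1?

60

Let N_k = |{terms of depth ≤ k}|. Then N_0 = 5 and N_k = 5 + N_{k-1} + N_{k-1}^2 + N_{k-1}^2 for k ≥ 1 (one summand per function symbol, arity giving the exponent).
N_0 = 5
N_1 = 5 + 5 + 5^2 + 5^2 = 60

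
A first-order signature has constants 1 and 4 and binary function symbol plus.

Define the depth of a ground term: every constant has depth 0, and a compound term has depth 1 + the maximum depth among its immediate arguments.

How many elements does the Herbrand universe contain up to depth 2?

38

Count level by level. With function symbols plus/2, the terms of depth ≤ k are the 2 constants together with each function applied to depth-≤(k−1) tuples, so N_k = 2 + N_{k-1}^2.
N_0 = 2
N_1 = 2 + 2^2 = 6
N_2 = 2 + 6^2 = 38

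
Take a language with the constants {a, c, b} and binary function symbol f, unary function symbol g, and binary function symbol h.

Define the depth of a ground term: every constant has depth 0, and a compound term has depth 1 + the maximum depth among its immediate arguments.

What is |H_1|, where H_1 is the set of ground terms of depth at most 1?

Count level by level. With function symbols f/2, g/1, h/2, the terms of depth ≤ k are the 3 constants together with each function applied to depth-≤(k−1) tuples, so N_k = 3 + N_{k-1}^2 + N_{k-1} + N_{k-1}^2.
N_0 = 3
N_1 = 3 + 3^2 + 3 + 3^2 = 24

24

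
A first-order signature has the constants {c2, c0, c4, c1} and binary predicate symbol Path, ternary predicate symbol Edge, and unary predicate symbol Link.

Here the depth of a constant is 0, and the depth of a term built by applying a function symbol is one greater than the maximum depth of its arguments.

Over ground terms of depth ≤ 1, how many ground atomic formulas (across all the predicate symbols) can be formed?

First count ground terms of depth ≤ 1.
With no function symbols every ground term is a constant, so there are exactly 4 ground terms at every depth bound.
N_0 = 4
N_1 = 4
Explicitly: c2, c0, c4, c1.
So |H| = 4.
For each predicate symbol, the number of ground atoms is |H| raised to its arity; summing:
  Path: 4^2 = 16;  Edge: 4^3 = 64;  Link: 4
Total ground atoms: 16 + 64 + 4 = 84.

84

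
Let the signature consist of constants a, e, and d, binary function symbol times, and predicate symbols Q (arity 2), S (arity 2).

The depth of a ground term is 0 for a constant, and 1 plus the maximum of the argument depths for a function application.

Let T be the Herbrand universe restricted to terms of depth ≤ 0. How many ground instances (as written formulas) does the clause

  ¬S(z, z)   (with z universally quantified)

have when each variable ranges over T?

Ground terms of depth ≤ 0:
  Let N_k = |{terms of depth ≤ k}|. Then N_0 = 3 and N_k = 3 + N_{k-1}^2 for k ≥ 1 (one summand per function symbol, arity giving the exponent).
  N_0 = 3
  Explicitly: a, e, d.
So there are 3 ground terms available for substitution.
The variable z ranges independently over the available ground terms, and distinct assignments produce distinct instances.
Number of ground instances = 3.

3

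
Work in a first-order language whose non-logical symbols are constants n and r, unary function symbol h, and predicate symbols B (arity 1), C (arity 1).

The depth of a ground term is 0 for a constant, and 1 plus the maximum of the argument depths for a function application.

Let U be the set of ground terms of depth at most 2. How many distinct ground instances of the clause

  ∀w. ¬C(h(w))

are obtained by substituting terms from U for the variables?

Ground terms of depth ≤ 2:
  Write N_k for the number of ground terms of depth ≤ k. A term of depth ≤ k is either a constant or a function symbol applied to arguments of depth ≤ k−1, so N_k = 2 + N_{k-1}.
  N_0 = 2
  N_1 = 2 + 2 = 4
  N_2 = 2 + 4 = 6
  Explicitly: n, r, h(n), h(r), h(h(n)), h(h(r)).
So there are 6 ground terms available for substitution.
The body mentions the single quantified variable w; since ground terms form a free algebra, no two substitutions collapse to the same formula.
Number of ground instances = 6.

6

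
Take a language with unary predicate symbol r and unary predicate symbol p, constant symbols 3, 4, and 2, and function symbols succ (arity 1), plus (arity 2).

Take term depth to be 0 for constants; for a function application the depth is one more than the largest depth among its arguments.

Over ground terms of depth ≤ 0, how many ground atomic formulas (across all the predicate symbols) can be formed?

6

First count ground terms of depth ≤ 0.
Count level by level. With function symbols succ/1, plus/2, the terms of depth ≤ k are the 3 constants together with each function applied to depth-≤(k−1) tuples, so N_k = 3 + N_{k-1} + N_{k-1}^2.
N_0 = 3
Explicitly: 3, 4, 2.
So |H| = 3.
Each predicate of arity r yields |H|^r ground atoms (one per choice of an r-tuple from H):
  r: 3;  p: 3
Total ground atoms: 3 + 3 = 6.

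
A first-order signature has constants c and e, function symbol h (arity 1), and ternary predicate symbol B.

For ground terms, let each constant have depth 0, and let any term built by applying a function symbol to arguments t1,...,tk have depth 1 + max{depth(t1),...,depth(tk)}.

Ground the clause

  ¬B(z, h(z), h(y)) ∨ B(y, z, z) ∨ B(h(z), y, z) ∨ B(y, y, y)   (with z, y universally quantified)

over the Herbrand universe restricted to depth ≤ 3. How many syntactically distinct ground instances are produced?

Ground terms of depth ≤ 3:
  Let N_k count ground terms of depth at most k. Each non-constant term of depth ≤ k is some function symbol applied to depth-≤(k−1) arguments, giving N_k = 2 + N_{k-1}.
  N_0 = 2
  N_1 = 2 + 2 = 4
  N_2 = 2 + 4 = 6
  N_3 = 2 + 6 = 8
  Explicitly: c, e, h(c), h(e), h(h(c)), h(h(e)), h(h(h(c))), h(h(h(e))).
So there are 8 ground terms available for substitution.
Each of z, y ranges independently over the available ground terms, and distinct assignments produce distinct instances.
Number of ground instances = 8^2 = 64.

64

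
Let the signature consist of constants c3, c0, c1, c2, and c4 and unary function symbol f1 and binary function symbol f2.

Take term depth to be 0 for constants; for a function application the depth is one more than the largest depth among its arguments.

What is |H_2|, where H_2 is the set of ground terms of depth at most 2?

1265

Let N_k count ground terms of depth at most k. Each non-constant term of depth ≤ k is some function symbol applied to depth-≤(k−1) arguments, giving N_k = 5 + N_{k-1} + N_{k-1}^2.
N_0 = 5
N_1 = 5 + 5 + 5^2 = 35
N_2 = 5 + 35 + 35^2 = 1265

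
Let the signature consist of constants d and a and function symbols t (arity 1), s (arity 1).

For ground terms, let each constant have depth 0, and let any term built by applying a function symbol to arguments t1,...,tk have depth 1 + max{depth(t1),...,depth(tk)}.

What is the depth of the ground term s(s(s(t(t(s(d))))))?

6

depth(s(d)) = 1 + depth(d) = 1 + 0 = 1
depth(t(s(d))) = 1 + depth(s(d)) = 1 + 1 = 2
depth(t(t(s(d)))) = 1 + depth(t(s(d))) = 1 + 2 = 3
depth(s(t(t(s(d))))) = 1 + depth(t(t(s(d)))) = 1 + 3 = 4
depth(s(s(t(t(s(d)))))) = 1 + depth(s(t(t(s(d))))) = 1 + 4 = 5
depth(s(s(s(t(t(s(d))))))) = 1 + depth(s(s(t(t(s(d)))))) = 1 + 5 = 6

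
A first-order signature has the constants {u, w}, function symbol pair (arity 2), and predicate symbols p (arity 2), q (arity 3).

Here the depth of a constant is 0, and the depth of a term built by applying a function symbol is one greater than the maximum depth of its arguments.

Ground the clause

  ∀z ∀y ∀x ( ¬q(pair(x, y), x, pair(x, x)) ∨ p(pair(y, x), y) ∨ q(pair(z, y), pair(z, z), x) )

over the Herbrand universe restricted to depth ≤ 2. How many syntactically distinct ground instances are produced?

54872

Ground terms of depth ≤ 2:
  Let N_k = |{terms of depth ≤ k}|. Then N_0 = 2 and N_k = 2 + N_{k-1}^2 for k ≥ 1 (one summand per function symbol, arity giving the exponent).
  N_0 = 2
  N_1 = 2 + 2^2 = 6
  N_2 = 2 + 6^2 = 38
So there are 38 ground terms available for substitution.
There are 3 variables to instantiate (z, y, x), each occurring in at least one literal, so different choices give different ground instances.
Number of ground instances = 38^3 = 54872.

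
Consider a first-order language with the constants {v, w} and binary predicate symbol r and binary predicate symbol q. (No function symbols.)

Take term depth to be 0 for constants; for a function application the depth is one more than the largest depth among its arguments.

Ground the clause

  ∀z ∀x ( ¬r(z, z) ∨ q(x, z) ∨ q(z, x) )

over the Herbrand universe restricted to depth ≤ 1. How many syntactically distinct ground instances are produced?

4

Ground terms of depth ≤ 1:
  With no function symbols every ground term is a constant, so there are exactly 2 ground terms at every depth bound.
  N_0 = 2
  N_1 = 2
  Explicitly: v, w.
So there are 2 ground terms available for substitution.
The clause has 2 distinct variables (z, x), each appearing in the body. In the free term algebra distinct substitutions yield syntactically distinct ground instances.
Number of ground instances = 2^2 = 4.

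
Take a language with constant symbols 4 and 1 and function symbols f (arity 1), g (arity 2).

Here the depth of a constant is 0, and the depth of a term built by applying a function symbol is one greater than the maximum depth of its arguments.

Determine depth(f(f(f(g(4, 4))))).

4

depth(g(4, 4)) = 1 + max(0, 0) = 1
depth(f(g(4, 4))) = 1 + depth(g(4, 4)) = 1 + 1 = 2
depth(f(f(g(4, 4)))) = 1 + depth(f(g(4, 4))) = 1 + 2 = 3
depth(f(f(f(g(4, 4))))) = 1 + depth(f(f(g(4, 4)))) = 1 + 3 = 4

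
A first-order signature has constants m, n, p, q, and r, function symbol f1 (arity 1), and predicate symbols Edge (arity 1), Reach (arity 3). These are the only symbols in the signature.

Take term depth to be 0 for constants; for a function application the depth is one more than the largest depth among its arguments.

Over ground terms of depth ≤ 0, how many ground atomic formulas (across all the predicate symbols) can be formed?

First count ground terms of depth ≤ 0.
Let N_k = |{terms of depth ≤ k}|. Then N_0 = 5 and N_k = 5 + N_{k-1} for k ≥ 1 (one summand per function symbol, arity giving the exponent).
N_0 = 5
So |H| = 5.
A ground atom is a predicate applied to a tuple of terms from H, so the count is the sum over predicates of |H|^arity:
  Edge: 5;  Reach: 5^3 = 125
Total ground atoms: 5 + 125 = 130.

130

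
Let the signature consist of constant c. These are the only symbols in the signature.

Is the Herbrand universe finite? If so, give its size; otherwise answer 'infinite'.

There are no function symbols, so the only ground term is the single constant.
The Herbrand universe is {c}, finite with 1 element.

1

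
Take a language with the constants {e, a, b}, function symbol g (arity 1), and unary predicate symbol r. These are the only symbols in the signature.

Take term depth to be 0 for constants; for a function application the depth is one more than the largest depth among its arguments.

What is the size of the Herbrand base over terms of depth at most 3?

First count ground terms of depth ≤ 3.
Let N_k count ground terms of depth at most k. Each non-constant term of depth ≤ k is some function symbol applied to depth-≤(k−1) arguments, giving N_k = 3 + N_{k-1}.
N_0 = 3
N_1 = 3 + 3 = 6
N_2 = 3 + 6 = 9
N_3 = 3 + 9 = 12
So |H| = 12.
Each predicate of arity r yields |H|^r ground atoms (one per choice of an r-tuple from H):
  r: 12
Total ground atoms: 12.

12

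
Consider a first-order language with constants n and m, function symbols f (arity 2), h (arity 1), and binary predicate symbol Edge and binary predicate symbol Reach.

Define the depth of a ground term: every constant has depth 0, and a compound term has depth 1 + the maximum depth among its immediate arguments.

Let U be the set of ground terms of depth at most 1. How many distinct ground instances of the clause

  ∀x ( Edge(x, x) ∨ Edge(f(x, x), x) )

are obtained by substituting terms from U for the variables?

Ground terms of depth ≤ 1:
  Let N_k = |{terms of depth ≤ k}|. Then N_0 = 2 and N_k = 2 + N_{k-1}^2 + N_{k-1} for k ≥ 1 (one summand per function symbol, arity giving the exponent).
  N_0 = 2
  N_1 = 2 + 2^2 + 2 = 8
  Explicitly: n, m, f(n, n), f(n, m), f(m, n), f(m, m), h(n), h(m).
So there are 8 ground terms available for substitution.
The variable x ranges independently over the available ground terms, and distinct assignments produce distinct instances.
Number of ground instances = 8.

8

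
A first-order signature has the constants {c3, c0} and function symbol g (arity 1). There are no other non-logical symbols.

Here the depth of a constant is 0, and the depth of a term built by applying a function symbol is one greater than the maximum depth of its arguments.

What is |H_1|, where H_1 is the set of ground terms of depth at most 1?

Let N_k count ground terms of depth at most k. Each non-constant term of depth ≤ k is some function symbol applied to depth-≤(k−1) arguments, giving N_k = 2 + N_{k-1}.
N_0 = 2
N_1 = 2 + 2 = 4
Explicitly: c3, c0, g(c3), g(c0).

4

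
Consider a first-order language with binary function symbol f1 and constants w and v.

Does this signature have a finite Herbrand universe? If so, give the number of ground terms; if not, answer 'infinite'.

infinite

The signature has at least one function symbol (f1, arity 2) and at least one constant (w).
Iterating f1 gives infinitely many distinct ground terms: w, f1(w, w), f1(f1(w, w), f1(w, w)), ...
So the Herbrand universe is infinite.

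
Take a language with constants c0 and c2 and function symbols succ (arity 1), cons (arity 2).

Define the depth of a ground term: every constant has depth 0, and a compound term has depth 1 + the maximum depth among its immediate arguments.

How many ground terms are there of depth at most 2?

74

Count level by level. With function symbols succ/1, cons/2, the terms of depth ≤ k are the 2 constants together with each function applied to depth-≤(k−1) tuples, so N_k = 2 + N_{k-1} + N_{k-1}^2.
N_0 = 2
N_1 = 2 + 2 + 2^2 = 8
N_2 = 2 + 8 + 8^2 = 74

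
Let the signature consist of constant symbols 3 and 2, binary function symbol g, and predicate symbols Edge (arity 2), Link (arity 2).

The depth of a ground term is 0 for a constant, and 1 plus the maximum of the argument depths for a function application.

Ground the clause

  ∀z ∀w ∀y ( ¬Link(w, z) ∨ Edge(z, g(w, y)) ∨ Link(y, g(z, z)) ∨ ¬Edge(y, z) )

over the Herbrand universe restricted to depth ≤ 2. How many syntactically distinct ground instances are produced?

Ground terms of depth ≤ 2:
  If N_k denotes the number of depth-≤k ground terms, the 2 constants give N_0 = 2, and each function symbol of arity r contributes N_{k-1}^r new terms at level k: N_k = 2 + N_{k-1}^2.
  N_0 = 2
  N_1 = 2 + 2^2 = 6
  N_2 = 2 + 6^2 = 38
So there are 38 ground terms available for substitution.
The body mentions every one of the 3 quantified variables; since ground terms form a free algebra, no two substitutions collapse to the same formula.
Number of ground instances = 38^3 = 54872.

54872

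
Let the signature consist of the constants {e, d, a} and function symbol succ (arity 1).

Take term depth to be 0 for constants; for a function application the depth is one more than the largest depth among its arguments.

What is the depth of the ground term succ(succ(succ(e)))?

depth(succ(e)) = 1 + depth(e) = 1 + 0 = 1
depth(succ(succ(e))) = 1 + depth(succ(e)) = 1 + 1 = 2
depth(succ(succ(succ(e)))) = 1 + depth(succ(succ(e))) = 1 + 2 = 3

3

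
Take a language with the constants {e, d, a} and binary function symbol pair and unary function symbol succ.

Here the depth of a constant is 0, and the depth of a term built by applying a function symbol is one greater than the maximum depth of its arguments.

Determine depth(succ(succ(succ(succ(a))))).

4

depth(succ(a)) = 1 + depth(a) = 1 + 0 = 1
depth(succ(succ(a))) = 1 + depth(succ(a)) = 1 + 1 = 2
depth(succ(succ(succ(a)))) = 1 + depth(succ(succ(a))) = 1 + 2 = 3
depth(succ(succ(succ(succ(a))))) = 1 + depth(succ(succ(succ(a)))) = 1 + 3 = 4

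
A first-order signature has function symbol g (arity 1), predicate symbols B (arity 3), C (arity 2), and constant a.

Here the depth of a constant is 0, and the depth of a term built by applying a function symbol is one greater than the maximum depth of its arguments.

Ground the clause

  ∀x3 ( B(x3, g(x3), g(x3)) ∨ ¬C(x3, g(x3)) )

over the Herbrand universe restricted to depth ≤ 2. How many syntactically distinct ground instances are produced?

3

Ground terms of depth ≤ 2:
  Let N_k count ground terms of depth at most k. Each non-constant term of depth ≤ k is some function symbol applied to depth-≤(k−1) arguments, giving N_k = 1 + N_{k-1}.
  N_0 = 1
  N_1 = 1 + 1 = 2
  N_2 = 1 + 2 = 3
So there are 3 ground terms available for substitution.
The body mentions the single quantified variable x3; since ground terms form a free algebra, no two substitutions collapse to the same formula.
Number of ground instances = 3.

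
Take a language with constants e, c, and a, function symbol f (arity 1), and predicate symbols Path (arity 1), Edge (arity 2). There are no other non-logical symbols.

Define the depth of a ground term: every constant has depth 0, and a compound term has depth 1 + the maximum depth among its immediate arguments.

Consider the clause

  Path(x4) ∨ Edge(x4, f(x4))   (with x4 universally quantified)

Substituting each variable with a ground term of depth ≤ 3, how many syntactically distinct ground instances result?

12

Ground terms of depth ≤ 3:
  If N_k denotes the number of depth-≤k ground terms, the 3 constants give N_0 = 3, and each function symbol of arity r contributes N_{k-1}^r new terms at level k: N_k = 3 + N_{k-1}.
  N_0 = 3
  N_1 = 3 + 3 = 6
  N_2 = 3 + 6 = 9
  N_3 = 3 + 9 = 12
  Explicitly: e, c, a, f(e), f(c), f(a), f(f(e)), f(f(c)), f(f(a)), f(f(f(e))), f(f(f(c))), f(f(f(a))).
So there are 12 ground terms available for substitution.
The body mentions the single quantified variable x4; since ground terms form a free algebra, no two substitutions collapse to the same formula.
Number of ground instances = 12.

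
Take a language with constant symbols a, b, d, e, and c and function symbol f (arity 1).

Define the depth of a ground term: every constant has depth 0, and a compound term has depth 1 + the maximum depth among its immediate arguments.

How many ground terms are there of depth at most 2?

Count level by level. With function symbols f/1, the terms of depth ≤ k are the 5 constants together with each function applied to depth-≤(k−1) tuples, so N_k = 5 + N_{k-1}.
N_0 = 5
N_1 = 5 + 5 = 10
N_2 = 5 + 10 = 15

15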